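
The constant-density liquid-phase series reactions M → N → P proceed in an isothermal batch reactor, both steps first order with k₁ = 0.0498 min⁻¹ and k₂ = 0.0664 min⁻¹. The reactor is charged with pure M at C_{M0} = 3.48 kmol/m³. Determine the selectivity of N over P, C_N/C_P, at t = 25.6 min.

0.675

For first-order series with pure M initially, C_N(t) = k₁C_{M0}/(k₂−k₁)·(e^(−k₁t) − e^(−k₂t)).
e^(−k₁t) = e^(−0.0498×25.6) = e^(−1.275) = 0.2795; e^(−k₂t) = e^(−1.700) = 0.1827.
C_N = 0.0498×3.48/(0.0664−0.0498) × (0.2795−0.1827) = 10.44×0.09675 = 1.010 kmol/m³.
C_M = C_{M0}e^(−k₁t) = 0.9725 kmol/m³, so C_P = C_{M0}−C_M−C_N = 1.497 kmol/m³; C_N/C_P = 0.675.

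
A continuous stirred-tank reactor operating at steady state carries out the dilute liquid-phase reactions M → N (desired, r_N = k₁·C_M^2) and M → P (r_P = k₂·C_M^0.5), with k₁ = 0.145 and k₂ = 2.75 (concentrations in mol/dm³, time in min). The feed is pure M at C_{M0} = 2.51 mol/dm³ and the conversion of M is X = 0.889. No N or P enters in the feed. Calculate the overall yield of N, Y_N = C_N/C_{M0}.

Exit C_M = C_{M0}(1−X) = 2.51×0.111 = 0.2786 mol/dm³.
In a CSTR the entire volume is at exit conditions, so r_N = 0.145×0.2786^2 = 0.01126 and r_P = 2.75×0.2786^0.5 = 1.452.
Fraction of consumed M going to N: r_N/(r_N+r_P) = 0.007694.
C_N = 0.007694·C_{M0}·X = 0.007694×2.51×0.889 = 0.0172 mol/dm³; Y_N = C_N/C_{M0} = 0.00684.

0.00684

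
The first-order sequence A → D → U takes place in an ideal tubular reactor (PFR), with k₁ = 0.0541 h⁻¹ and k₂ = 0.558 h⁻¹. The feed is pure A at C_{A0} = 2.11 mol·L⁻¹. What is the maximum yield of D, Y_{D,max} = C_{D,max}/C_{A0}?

0.0755

Evaluating C_D at τ_opt = ln(k₂/k₁)/(k₂−k₁) gives C_{D,max}/C_{A0} = (k₁/k₂)^[k₂/(k₂−k₁)].
= (0.0541/0.558)^(0.558/(0.558−0.0541)) = (0.09695)^(1.107) = 0.07547.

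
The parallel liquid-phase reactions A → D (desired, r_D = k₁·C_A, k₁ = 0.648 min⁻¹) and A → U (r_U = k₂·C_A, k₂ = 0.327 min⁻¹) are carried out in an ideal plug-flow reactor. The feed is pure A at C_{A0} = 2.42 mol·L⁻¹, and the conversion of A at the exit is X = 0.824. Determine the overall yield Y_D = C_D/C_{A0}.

0.548

C_A = C_{A0}(1−X) = 0.4259 mol·L⁻¹.
Both paths are first order in A, so the instantaneous fraction to D is constant: dC_D/d(−C_A) = k₁/(k₁+k₂) = 0.6646.
C_D = 0.6646·(C_{A0}−C_A) = 0.6646×1.994 = 1.33 mol·L⁻¹.
Y_D = C_D/C_{A0} = 1.325/2.42 = 0.548.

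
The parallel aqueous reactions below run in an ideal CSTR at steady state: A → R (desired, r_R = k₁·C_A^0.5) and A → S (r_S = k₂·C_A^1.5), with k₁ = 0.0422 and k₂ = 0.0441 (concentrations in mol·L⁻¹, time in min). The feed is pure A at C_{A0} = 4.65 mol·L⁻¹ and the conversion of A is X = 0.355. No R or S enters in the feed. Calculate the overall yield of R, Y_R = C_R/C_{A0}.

Exit C_A = C_{A0}(1−X) = 4.65×0.645 = 2.999 mol·L⁻¹.
In a CSTR the entire volume is at exit conditions, so r_R = 0.0422×2.999^0.5 = 0.07308 and r_S = 0.0441×2.999^1.5 = 0.2291.
Fraction of consumed A going to R: r_R/(r_R+r_S) = 0.2419.
C_R = 0.2419·C_{A0}·X = 0.2419×4.65×0.355 = 0.399 mol·L⁻¹; Y_R = C_R/C_{A0} = 0.0859.

0.0859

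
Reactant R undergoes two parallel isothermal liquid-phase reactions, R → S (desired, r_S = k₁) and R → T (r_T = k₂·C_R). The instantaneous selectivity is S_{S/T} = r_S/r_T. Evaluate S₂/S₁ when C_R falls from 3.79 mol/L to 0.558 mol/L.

6.79

S_{S/T} = (k₁/k₂)·C_R⁻¹, so S₂/S₁ = (C_{R,2}/C_{R,1})⁻¹.
= 3.79/0.558 = 6.79.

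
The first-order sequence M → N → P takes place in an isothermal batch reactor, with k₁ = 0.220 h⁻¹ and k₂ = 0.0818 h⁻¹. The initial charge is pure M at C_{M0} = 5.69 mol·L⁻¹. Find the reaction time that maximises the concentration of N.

7.16 h

For first-order series the maximum of C_N occurs at t_opt = ln(k₂/k₁)/(k₂−k₁).
= ln(0.0818/0.220)/(0.0818−0.220) = ln(0.3718)/-0.1382 = -0.9894/-0.1382 = 7.16 h.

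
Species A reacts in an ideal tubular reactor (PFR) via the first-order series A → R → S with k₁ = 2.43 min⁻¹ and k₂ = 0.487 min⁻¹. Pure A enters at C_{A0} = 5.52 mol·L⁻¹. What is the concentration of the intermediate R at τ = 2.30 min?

For first-order series with pure A initially, C_R(τ) = k₁C_{A0}/(k₂−k₁)·(e^(−k₁τ) − e^(−k₂τ)).
e^(−k₁τ) = e^(−2.43×2.30) = e^(−5.589) = 0.003739; e^(−k₂τ) = e^(−1.120) = 0.3262.
C_R = 2.43×5.52/(0.487−2.43) × (0.003739−0.3262) = (-6.904)×(-0.3225) = 2.226 mol·L⁻¹.

2.23 mol·L⁻¹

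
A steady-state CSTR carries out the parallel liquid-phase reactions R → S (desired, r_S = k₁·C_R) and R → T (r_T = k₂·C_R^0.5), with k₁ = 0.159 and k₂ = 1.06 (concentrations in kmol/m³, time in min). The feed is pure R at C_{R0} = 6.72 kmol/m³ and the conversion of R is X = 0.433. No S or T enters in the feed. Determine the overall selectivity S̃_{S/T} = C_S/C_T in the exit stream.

Exit C_R = C_{R0}(1−X) = 6.72×0.567 = 3.810 kmol/m³.
Rates in a CSTR are evaluated at the outlet concentration: r_S = 0.159×3.810 = 0.6058, r_T = 1.06×3.810^0.5 = 2.069.
Overall selectivity = C_S/C_T = r_Sτ/(r_Tτ) = r_S/r_T = 0.293.

0.293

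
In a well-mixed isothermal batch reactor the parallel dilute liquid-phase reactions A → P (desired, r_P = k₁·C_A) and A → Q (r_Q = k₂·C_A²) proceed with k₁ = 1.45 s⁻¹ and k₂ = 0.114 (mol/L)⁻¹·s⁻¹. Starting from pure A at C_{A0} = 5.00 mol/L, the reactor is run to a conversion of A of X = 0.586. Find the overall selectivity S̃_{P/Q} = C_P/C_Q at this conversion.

3.64

C_A = C_{A0}(1−X) = 2.070 mol/L.
Along a PFR/batch, dC_P/dC_A = −r_P/(r_P+r_Q) = −k₁/(k₁+k₂·C_A).
Integrating from C_{A0} to C_A: C_P = (1.45/0.114)·ln[(1.45+0.114·5.00)/(1.45+0.114·2.07)] = 12.72·ln(2.020/1.686) = 2.299 mol/L.
C_Q = (C_{A0}−C_A)−C_P = 0.6310 mol/L; S̃_{P/Q} = 2.299/0.6310 = 3.64.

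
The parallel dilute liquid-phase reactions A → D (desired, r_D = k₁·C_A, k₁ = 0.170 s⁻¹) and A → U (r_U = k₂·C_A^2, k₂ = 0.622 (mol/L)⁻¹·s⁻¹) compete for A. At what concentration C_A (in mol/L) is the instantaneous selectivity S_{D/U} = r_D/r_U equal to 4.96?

0.0551 mol/L

S_{D/U} = (k₁/k₂)·C_A⁻¹ ⇒ C_A = (S·k₂/k₁)^(-1).
= (4.96×0.622/0.170)^(-1) = (18.15)^(-1) = 0.0551 mol/L.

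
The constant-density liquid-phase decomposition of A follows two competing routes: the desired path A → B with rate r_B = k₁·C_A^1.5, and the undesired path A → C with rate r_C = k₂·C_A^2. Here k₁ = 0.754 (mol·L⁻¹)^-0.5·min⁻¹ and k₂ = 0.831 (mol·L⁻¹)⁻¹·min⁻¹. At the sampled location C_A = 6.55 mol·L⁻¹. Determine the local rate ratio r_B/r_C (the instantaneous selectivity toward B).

0.355

S_{B/C} = r_B/r_C = (k₁·C_A^1.5)/(k₂·C_A^2) = (k₁/k₂)·C_A^-0.5.
= (0.754×6.550^1.5) / (0.831×6.550^2) = 12.64/35.65 = 0.355.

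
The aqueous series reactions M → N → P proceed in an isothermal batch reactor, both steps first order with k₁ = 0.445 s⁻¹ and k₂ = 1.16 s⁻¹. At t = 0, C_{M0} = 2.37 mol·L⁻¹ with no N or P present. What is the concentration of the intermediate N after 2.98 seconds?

0.345 mol·L⁻¹

For first-order series with pure M initially, C_N(t) = k₁C_{M0}/(k₂−k₁)·(e^(−k₁t) − e^(−k₂t)).
e^(−k₁t) = e^(−0.445×2.98) = e^(−1.326) = 0.2655; e^(−k₂t) = e^(−3.457) = 0.03153.
C_N = 0.445×2.37/(1.16−0.445) × (0.2655−0.03153) = 1.475×0.2340 = 0.3451 mol·L⁻¹.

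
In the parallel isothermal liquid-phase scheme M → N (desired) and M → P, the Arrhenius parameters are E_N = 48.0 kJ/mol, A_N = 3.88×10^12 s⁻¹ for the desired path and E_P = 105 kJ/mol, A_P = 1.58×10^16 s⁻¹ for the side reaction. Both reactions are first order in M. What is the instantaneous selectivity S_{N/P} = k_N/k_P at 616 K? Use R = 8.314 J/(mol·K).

With equal orders, S_{N/P} = k_N/k_P = (A_N/A_P)·exp[(E_P−E_N)/(RT)].
(E_P−E_N)/(RT) = (105−48.0)×10³/(8.314×616) = 57000/5121 = 11.13.
k_N/k_P = (3.88×10^12/1.58×10^16)·exp(11.13) = 2.456×10^-4 × 68167 = 16.7.

16.7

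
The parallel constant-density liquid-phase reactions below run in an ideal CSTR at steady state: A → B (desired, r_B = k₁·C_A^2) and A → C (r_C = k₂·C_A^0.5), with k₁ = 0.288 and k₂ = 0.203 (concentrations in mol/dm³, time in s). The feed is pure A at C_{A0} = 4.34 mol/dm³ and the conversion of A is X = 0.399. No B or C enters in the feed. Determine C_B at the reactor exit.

1.48 mol/dm³

Exit C_A = C_{A0}(1−X) = 4.34×0.601 = 2.608 mol/dm³.
In a CSTR the entire volume is at exit conditions, so r_B = 0.288×2.608^2 = 1.959 and r_C = 0.203×2.608^0.5 = 0.3279.
Fraction of consumed A going to B: r_B/(r_B+r_C) = 0.8567.
C_B = 0.8567·C_{A0}·X = 0.8567×4.34×0.399 = 1.48 mol/dm³.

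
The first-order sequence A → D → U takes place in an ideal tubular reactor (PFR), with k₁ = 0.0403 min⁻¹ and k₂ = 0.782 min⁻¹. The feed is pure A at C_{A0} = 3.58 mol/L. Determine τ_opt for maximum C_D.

4.00 min

Setting dC_D/dτ = 0 gives τ_opt = ln(k₂/k₁)/(k₂−k₁).
= ln(0.782/0.0403)/(0.782−0.0403) = ln(19.40)/0.7417 = 2.966/0.7417 = 4.00 min.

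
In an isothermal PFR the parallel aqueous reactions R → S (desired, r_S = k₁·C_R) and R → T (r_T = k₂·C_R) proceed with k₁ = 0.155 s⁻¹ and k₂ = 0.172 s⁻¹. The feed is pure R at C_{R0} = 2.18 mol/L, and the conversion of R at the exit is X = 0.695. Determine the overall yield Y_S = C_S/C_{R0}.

0.329

C_R = C_{R0}(1−X) = 0.6649 mol/L.
Both paths are first order in R, so the instantaneous fraction to S is constant: dC_S/d(−C_R) = k₁/(k₁+k₂) = 0.4740.
C_S = 0.4740·(C_{R0}−C_R) = 0.4740×1.515 = 0.718 mol/L.
Y_S = C_S/C_{R0} = 0.7182/2.18 = 0.329.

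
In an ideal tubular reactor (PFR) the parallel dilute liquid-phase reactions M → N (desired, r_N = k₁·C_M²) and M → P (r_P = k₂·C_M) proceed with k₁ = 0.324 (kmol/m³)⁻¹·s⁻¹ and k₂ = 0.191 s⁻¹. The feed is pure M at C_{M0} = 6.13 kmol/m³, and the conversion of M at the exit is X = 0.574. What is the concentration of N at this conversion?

C_M = C_{M0}(1−X) = 2.611 kmol/m³.
Along a PFR/batch, dC_P/dC_M = −r_P/(r_N+r_P) = −k₂/(k₂+k₁·C_M).
Integrating from C_{M0} to C_M: C_P = (0.191/0.324)·ln[(0.191+0.324·6.13)/(0.191+0.324·2.61)] = 0.5895·ln(2.177/1.037) = 0.4372 kmol/m³.
Then C_N = (C_{M0}−C_M) − C_P = 3.519 − 0.4372 = 3.081 kmol/m³.

3.08 kmol/m³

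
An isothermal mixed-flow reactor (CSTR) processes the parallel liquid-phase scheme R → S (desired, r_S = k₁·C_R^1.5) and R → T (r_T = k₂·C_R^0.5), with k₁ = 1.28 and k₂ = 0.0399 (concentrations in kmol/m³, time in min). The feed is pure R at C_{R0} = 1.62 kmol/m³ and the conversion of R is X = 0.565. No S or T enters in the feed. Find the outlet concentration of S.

Exit C_R = C_{R0}(1−X) = 1.62×0.435 = 0.7047 kmol/m³.
In a CSTR the entire volume is at exit conditions, so r_S = 1.28×0.7047^1.5 = 0.7572 and r_T = 0.0399×0.7047^0.5 = 0.03349.
Fraction of consumed R going to S: r_S/(r_S+r_T) = 0.9576.
C_S = 0.9576·C_{R0}·X = 0.9576×1.62×0.565 = 0.877 kmol/m³.

0.877 kmol/m³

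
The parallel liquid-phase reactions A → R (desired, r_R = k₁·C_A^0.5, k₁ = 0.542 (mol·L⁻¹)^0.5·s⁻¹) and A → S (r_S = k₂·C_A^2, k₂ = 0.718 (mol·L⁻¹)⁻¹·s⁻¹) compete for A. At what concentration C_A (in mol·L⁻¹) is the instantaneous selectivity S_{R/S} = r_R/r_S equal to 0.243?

S_{R/S} = (k₁/k₂)·C_A^-1.5 ⇒ C_A = (S·k₂/k₁)^(1/(-1.5)).
= (0.243×0.718/0.542)^(-0.6667) = (0.3219)^(-0.6667) = 2.13 mol·L⁻¹.

2.13 mol·L⁻¹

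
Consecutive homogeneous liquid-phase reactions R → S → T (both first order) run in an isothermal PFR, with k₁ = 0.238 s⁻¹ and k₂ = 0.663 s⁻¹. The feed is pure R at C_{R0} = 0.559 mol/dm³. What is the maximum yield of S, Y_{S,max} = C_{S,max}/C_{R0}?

At the optimum, C_{S,max}/C_{R0} = (k₁/k₂)^[k₂/(k₂−k₁)].
= (0.238/0.663)^(0.663/(0.663−0.238)) = (0.3590)^(1.560) = 0.2023.

0.202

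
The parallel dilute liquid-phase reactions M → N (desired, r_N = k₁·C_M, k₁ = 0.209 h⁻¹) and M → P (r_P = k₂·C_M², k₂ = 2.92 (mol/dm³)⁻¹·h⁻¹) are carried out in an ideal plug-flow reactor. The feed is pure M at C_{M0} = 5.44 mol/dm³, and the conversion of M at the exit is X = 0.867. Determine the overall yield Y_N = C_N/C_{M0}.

C_M = C_{M0}(1−X) = 0.7235 mol/dm³.
Along a PFR/batch, dC_N/dC_M = −r_N/(r_N+r_P) = −k₁/(k₁+k₂·C_M).
Integrating from C_{M0} to C_M: C_N = (0.209/2.92)·ln[(0.209+2.92·5.44)/(0.209+2.92·0.724)] = 0.07158·ln(16.09/2.322) = 0.1386 mol/dm³.
Y_N = C_N/C_{M0} = 0.1386/5.44 = 0.0255.

0.0255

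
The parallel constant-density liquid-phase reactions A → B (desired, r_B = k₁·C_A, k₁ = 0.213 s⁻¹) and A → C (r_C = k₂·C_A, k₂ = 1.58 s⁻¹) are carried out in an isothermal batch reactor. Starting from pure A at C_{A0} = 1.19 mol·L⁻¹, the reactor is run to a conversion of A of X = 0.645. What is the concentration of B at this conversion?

C_A = C_{A0}(1−X) = 0.4224 mol·L⁻¹.
Both paths are first order in A, so the instantaneous fraction to B is constant: dC_B/d(−C_A) = k₁/(k₁+k₂) = 0.1188.
C_B = 0.1188·(C_{A0}−C_A) = 0.1188×0.7675 = 0.0912 mol·L⁻¹.

0.0912 mol·L⁻¹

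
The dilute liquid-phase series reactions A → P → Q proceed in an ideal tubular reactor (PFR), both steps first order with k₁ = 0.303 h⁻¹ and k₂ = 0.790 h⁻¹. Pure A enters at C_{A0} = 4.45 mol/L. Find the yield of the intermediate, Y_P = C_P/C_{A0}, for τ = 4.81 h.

For first-order series with pure A initially, C_P(τ) = k₁C_{A0}/(k₂−k₁)·(e^(−k₁τ) − e^(−k₂τ)).
e^(−k₁τ) = e^(−0.303×4.81) = e^(−1.457) = 0.2328; e^(−k₂τ) = e^(−3.800) = 0.02237.
C_P = 0.303×4.45/(0.790−0.303) × (0.2328−0.02237) = 2.769×0.2105 = 0.5827 mol/L.
Y_P = C_P/C_{A0} = 0.5827/4.45 = 0.131.

0.131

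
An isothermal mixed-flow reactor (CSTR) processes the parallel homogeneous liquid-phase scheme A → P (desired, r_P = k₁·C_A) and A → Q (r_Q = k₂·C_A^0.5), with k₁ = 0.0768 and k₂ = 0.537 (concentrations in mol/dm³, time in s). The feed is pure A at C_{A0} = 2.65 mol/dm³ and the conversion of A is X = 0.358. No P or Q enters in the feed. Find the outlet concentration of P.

Exit C_A = C_{A0}(1−X) = 2.65×0.642 = 1.701 mol/dm³.
Rates in a CSTR are evaluated at the outlet concentration: r_P = 0.0768×1.701 = 0.1307, r_Q = 0.537×1.701^0.5 = 0.7004.
Fraction of consumed A going to P: r_P/(r_P+r_Q) = 0.1572.
C_P = 0.1572·C_{A0}·X = 0.1572×2.65×0.358 = 0.149 mol/dm³.

0.149 mol/dm³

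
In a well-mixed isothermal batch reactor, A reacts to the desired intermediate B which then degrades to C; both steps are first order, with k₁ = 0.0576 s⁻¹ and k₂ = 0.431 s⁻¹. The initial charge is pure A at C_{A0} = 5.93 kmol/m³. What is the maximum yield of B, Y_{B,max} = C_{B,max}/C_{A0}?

0.0980

Evaluating C_B at t_opt = ln(k₂/k₁)/(k₂−k₁) gives C_{B,max}/C_{A0} = (k₁/k₂)^[k₂/(k₂−k₁)].
= (0.0576/0.431)^(0.431/(0.431−0.0576)) = (0.1336)^(1.154) = 0.09797.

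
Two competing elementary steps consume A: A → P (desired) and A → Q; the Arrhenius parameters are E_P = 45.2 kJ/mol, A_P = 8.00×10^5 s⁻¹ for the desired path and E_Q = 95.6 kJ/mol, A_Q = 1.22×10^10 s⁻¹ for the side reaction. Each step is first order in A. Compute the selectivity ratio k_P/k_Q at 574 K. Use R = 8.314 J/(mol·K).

With equal orders, S_{P/Q} = k_P/k_Q = (A_P/A_Q)·exp[(E_Q−E_P)/(RT)].
(E_Q−E_P)/(RT) = (95.6−45.2)×10³/(8.314×574) = 50400/4772 = 10.56.
k_P/k_Q = (8.00×10^5/1.22×10^10)·exp(10.56) = 6.557×10^-5 × 38603 = 2.53.

2.53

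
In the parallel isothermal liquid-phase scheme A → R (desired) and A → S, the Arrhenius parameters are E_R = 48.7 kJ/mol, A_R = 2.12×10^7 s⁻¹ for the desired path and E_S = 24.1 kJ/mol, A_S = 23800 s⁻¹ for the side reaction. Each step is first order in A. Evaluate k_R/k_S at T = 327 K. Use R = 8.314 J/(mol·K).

Since both paths have the same order in A, the concentration cancels and S_{R/S} = k_R/k_S = (A_R/A_S)·exp[(E_S−E_R)/(RT)].
(E_S−E_R)/(RT) = (24.1−48.7)×10³/(8.314×327) = -24600/2719 = -9.049.
k_R/k_S = (2.12×10^7/23800)·exp(-9.049) = 890.8 × 1.176×10^-4 = 0.105.

0.105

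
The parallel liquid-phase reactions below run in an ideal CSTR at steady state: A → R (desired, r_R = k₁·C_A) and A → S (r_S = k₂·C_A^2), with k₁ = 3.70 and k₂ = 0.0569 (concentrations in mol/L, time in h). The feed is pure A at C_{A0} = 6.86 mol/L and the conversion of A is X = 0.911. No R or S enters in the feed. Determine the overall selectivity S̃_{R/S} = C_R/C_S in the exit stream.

107

Exit C_A = C_{A0}(1−X) = 6.86×0.0890 = 0.6105 mol/L.
In a CSTR the entire volume is at exit conditions, so r_R = 3.70×0.6105 = 2.259 and r_S = 0.0569×0.6105^2 = 0.02121.
Overall selectivity = C_R/C_S = r_Rτ/(r_Sτ) = r_R/r_S = 107.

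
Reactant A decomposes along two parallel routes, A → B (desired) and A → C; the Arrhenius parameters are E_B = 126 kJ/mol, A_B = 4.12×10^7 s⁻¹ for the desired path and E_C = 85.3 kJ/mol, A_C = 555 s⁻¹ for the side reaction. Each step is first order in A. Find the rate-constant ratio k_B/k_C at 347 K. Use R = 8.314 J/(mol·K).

With equal orders, S_{B/C} = k_B/k_C = (A_B/A_C)·exp[(E_C−E_B)/(RT)].
(E_C−E_B)/(RT) = (85.3−126)×10³/(8.314×347) = -40700/2885 = -14.11.
k_B/k_C = (4.12×10^7/555)·exp(-14.11) = 74234 × 7.467×10^-7 = 0.0554.
Since E_B > E_C, raising the temperature improves selectivity toward B.

0.0554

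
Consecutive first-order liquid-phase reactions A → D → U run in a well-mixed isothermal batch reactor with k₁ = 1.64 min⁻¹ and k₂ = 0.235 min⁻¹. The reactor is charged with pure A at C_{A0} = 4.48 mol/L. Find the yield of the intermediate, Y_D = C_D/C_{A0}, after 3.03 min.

0.565

Solving the coupled first-order balances gives C_D(t) = [k₁/(k₂−k₁)]·C_{A0}·(e^(−k₁t) − e^(−k₂t)).
e^(−k₁t) = e^(−1.64×3.03) = e^(−4.969) = 0.006949; e^(−k₂t) = e^(−0.7120) = 0.4906.
C_D = 1.64×4.48/(0.235−1.64) × (0.006949−0.4906) = (-5.229)×(-0.4837) = 2.529 mol/L.
Y_D = C_D/C_{A0} = 2.529/4.48 = 0.565.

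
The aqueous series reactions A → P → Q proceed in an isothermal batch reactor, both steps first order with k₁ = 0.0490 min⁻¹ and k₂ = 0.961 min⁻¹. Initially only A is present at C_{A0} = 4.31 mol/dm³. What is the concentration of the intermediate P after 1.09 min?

Solving the coupled first-order balances gives C_P(t) = [k₁/(k₂−k₁)]·C_{A0}·(e^(−k₁t) − e^(−k₂t)).
e^(−k₁t) = e^(−0.0490×1.09) = e^(−0.05341) = 0.9480; e^(−k₂t) = e^(−1.047) = 0.3508.
C_P = 0.0490×4.31/(0.961−0.0490) × (0.9480−0.3508) = 0.2316×0.5972 = 0.1383 mol/dm³.

0.138 mol/dm³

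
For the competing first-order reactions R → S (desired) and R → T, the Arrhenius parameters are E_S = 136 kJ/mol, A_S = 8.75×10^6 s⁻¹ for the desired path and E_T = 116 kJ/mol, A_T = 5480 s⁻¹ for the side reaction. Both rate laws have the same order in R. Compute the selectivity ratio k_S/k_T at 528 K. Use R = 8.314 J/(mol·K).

16.8

With equal orders, S_{S/T} = k_S/k_T = (A_S/A_T)·exp[(E_T−E_S)/(RT)].
(E_T−E_S)/(RT) = (116−136)×10³/(8.314×528) = -20000/4390 = -4.556.
k_S/k_T = (8.75×10^6/5480)·exp(-4.556) = 1597 × 0.01050 = 16.8.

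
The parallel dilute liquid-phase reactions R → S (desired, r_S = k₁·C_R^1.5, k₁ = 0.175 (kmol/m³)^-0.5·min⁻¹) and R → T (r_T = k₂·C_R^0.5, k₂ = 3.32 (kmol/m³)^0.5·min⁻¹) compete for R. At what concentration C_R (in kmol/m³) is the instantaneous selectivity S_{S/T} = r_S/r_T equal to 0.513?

S_{S/T} = (k₁/k₂)·C_R ⇒ C_R = S·k₂/k₁.
= 0.513×3.32/0.175 = 9.73 kmol/m³.

9.73 kmol/m³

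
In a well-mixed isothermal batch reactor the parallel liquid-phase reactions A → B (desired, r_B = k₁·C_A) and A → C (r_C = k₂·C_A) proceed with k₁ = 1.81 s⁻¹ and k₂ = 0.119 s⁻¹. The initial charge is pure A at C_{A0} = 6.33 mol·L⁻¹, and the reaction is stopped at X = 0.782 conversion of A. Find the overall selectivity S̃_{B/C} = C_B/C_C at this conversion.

15.2

C_A = C_{A0}(1−X) = 1.380 mol·L⁻¹.
Both paths are first order in A, so the instantaneous fraction to B is constant: dC_B/d(−C_A) = k₁/(k₁+k₂) = 0.9383.
C_B = 0.9383·(C_{A0}−C_A) = 0.9383×4.950 = 4.64 mol·L⁻¹.
C_C = (C_{A0}−C_A)−C_B = 0.3054 mol·L⁻¹; S̃_{B/C} = 4.645/0.3054 = 15.2.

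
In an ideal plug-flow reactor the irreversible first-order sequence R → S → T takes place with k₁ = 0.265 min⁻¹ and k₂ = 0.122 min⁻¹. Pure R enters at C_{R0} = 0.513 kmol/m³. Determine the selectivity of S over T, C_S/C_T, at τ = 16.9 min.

Solving the coupled first-order balances gives C_S(τ) = [k₁/(k₂−k₁)]·C_{R0}·(e^(−k₁τ) − e^(−k₂τ)).
e^(−k₁τ) = e^(−0.265×16.9) = e^(−4.478) = 0.01135; e^(−k₂τ) = e^(−2.062) = 0.1272.
C_S = 0.265×0.513/(0.122−0.265) × (0.01135−0.1272) = (-0.9507)×(-0.1159) = 0.1102 kmol/m³.
C_R = C_{R0}e^(−k₁τ) = 0.005823 kmol/m³, so C_T = C_{R0}−C_R−C_S = 0.3970 kmol/m³; C_S/C_T = 0.277.

0.277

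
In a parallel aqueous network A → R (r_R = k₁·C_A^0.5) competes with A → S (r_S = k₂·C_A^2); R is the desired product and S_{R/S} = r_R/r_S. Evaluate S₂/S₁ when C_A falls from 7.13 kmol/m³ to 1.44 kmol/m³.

11.0

S_{R/S} = (k₁/k₂)·C_A^-1.5, so S₂/S₁ = (C_{A,2}/C_{A,1})^-1.5.
= (1.44/7.13)^(-1.5) = (0.2020)^(-1.5) = 11.0.
Selectivity toward R rises as C_A falls — low-concentration operation is favoured.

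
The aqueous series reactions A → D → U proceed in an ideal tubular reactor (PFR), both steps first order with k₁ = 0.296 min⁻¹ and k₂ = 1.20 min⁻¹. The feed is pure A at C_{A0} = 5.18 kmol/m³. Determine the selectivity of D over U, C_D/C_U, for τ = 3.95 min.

The intermediate concentration in a first-order A→B→C sequence is C_D = k₁C_{A0}(e^(−k₁τ) − e^(−k₂τ))/(k₂−k₁).
e^(−k₁τ) = e^(−0.296×3.95) = e^(−1.169) = 0.3106; e^(−k₂τ) = e^(−4.740) = 0.008739.
C_D = 0.296×5.18/(1.20−0.296) × (0.3106−0.008739) = 1.696×0.3019 = 0.5120 kmol/m³.
C_A = C_{A0}e^(−k₁τ) = 1.609 kmol/m³, so C_U = C_{A0}−C_A−C_D = 3.059 kmol/m³; C_D/C_U = 0.167.

0.167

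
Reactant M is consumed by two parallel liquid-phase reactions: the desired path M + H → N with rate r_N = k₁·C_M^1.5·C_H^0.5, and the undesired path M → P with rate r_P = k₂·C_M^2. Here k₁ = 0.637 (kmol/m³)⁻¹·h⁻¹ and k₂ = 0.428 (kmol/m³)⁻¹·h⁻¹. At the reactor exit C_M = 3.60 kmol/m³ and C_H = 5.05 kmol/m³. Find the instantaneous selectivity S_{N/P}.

1.76

S_{N/P} = r_N/r_P = (k₁·C_M^1.5·C_H^0.5)/(k₂·C_M^2) = (k₁/k₂)·C_M^-0.5·C_H^0.5.
= (0.637×3.600^1.5×5.050^0.5) / (0.428×3.600^2) = 9.778/5.547 = 1.76.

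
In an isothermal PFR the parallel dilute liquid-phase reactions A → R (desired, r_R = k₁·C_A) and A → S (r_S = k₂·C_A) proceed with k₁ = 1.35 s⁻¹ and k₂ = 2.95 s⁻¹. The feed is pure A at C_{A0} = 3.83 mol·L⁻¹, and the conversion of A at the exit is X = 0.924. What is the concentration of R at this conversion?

C_A = C_{A0}(1−X) = 0.2911 mol·L⁻¹.
Both paths are first order in A, so the instantaneous fraction to R is constant: dC_R/d(−C_A) = k₁/(k₁+k₂) = 0.3140.
C_R = 0.3140·(C_{A0}−C_A) = 0.3140×3.539 = 1.11 mol·L⁻¹.

1.11 mol·L⁻¹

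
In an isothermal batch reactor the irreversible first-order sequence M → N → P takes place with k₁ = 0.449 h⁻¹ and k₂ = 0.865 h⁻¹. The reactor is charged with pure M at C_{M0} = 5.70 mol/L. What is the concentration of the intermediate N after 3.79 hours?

Solving the coupled first-order balances gives C_N(t) = [k₁/(k₂−k₁)]·C_{M0}·(e^(−k₁t) − e^(−k₂t)).
e^(−k₁t) = e^(−0.449×3.79) = e^(−1.702) = 0.1824; e^(−k₂t) = e^(−3.278) = 0.03769.
C_N = 0.449×5.70/(0.865−0.449) × (0.1824−0.03769) = 6.152×0.1447 = 0.8901 mol/L.

0.890 mol/L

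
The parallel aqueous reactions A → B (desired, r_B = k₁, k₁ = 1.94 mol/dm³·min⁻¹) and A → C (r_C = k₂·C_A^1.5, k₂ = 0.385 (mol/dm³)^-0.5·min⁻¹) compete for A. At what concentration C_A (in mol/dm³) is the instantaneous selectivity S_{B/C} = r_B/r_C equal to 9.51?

S_{B/C} = (k₁/k₂)·C_A^-1.5 ⇒ C_A = (S·k₂/k₁)^(1/(-1.5)).
= (9.51×0.385/1.94)^(-0.6667) = (1.887)^(-0.6667) = 0.655 mol/dm³.

0.655 mol/dm³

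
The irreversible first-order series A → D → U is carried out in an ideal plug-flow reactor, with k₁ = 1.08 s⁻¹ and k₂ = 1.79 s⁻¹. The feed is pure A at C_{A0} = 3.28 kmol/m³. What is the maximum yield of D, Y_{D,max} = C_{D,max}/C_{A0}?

0.280

Evaluating C_D at τ_opt = ln(k₂/k₁)/(k₂−k₁) gives C_{D,max}/C_{A0} = (k₁/k₂)^[k₂/(k₂−k₁)].
= (1.08/1.79)^(1.79/(1.79−1.08)) = (0.6034)^(2.521) = 0.2798.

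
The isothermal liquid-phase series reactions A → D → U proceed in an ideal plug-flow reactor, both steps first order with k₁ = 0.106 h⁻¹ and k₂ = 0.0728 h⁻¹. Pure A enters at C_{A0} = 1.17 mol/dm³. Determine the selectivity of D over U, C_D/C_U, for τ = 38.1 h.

Solving the coupled first-order balances gives C_D(τ) = [k₁/(k₂−k₁)]·C_{A0}·(e^(−k₁τ) − e^(−k₂τ)).
e^(−k₁τ) = e^(−0.106×38.1) = e^(−4.039) = 0.01762; e^(−k₂τ) = e^(−2.774) = 0.06243.
C_D = 0.106×1.17/(0.0728−0.106) × (0.01762−0.06243) = (-3.736)×(-0.04481) = 0.1674 mol/dm³.
C_A = C_{A0}e^(−k₁τ) = 0.02062 mol/dm³, so C_U = C_{A0}−C_A−C_D = 0.9820 mol/dm³; C_D/C_U = 0.170.

0.170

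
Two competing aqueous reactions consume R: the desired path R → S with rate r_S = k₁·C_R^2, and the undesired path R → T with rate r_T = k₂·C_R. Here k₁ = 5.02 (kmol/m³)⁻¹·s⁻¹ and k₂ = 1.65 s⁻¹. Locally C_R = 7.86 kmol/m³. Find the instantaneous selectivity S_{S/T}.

S_{S/T} = r_S/r_T = (k₁·C_R^2)/(k₂·C_R) = (k₁/k₂)·C_R.
= (5.02×7.860^2) / (1.65×7.860) = 310.1/12.97 = 23.9.

23.9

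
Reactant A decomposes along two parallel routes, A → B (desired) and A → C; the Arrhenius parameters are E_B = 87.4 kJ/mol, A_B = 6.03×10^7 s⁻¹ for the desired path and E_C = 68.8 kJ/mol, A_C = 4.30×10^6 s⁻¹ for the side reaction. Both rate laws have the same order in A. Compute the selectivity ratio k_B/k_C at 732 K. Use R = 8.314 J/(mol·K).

0.660

With equal orders, S_{B/C} = k_B/k_C = (A_B/A_C)·exp[(E_C−E_B)/(RT)].
(E_C−E_B)/(RT) = (68.8−87.4)×10³/(8.314×732) = -18600/6086 = -3.056.
k_B/k_C = (6.03×10^7/4.30×10^6)·exp(-3.056) = 14.02 × 0.04706 = 0.660.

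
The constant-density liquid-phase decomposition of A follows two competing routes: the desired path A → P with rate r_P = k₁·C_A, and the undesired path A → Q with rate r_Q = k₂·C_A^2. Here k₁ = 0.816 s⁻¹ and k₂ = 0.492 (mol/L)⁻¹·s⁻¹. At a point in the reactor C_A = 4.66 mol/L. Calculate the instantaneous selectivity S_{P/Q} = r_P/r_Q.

S_{P/Q} = r_P/r_Q = (k₁·C_A)/(k₂·C_A^2) = (k₁/k₂)·C_A⁻¹.
= (0.816×4.660) / (0.492×4.660^2) = 3.803/10.68 = 0.356.
The undesired path is higher order in A, so low C_A (CSTR or dilute feed) favours P.

0.356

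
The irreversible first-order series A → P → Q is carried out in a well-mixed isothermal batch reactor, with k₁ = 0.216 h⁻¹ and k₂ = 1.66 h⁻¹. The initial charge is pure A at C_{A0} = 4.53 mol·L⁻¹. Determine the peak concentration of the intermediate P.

0.434 mol·L⁻¹

Evaluating C_P at t_opt = ln(k₂/k₁)/(k₂−k₁) gives C_{P,max}/C_{A0} = (k₁/k₂)^[k₂/(k₂−k₁)].
= (0.216/1.66)^(1.66/(1.66−0.216)) = (0.1301)^(1.150) = 0.09591.
C_{P,max} = 0.09591×4.53 = 0.434 mol·L⁻¹.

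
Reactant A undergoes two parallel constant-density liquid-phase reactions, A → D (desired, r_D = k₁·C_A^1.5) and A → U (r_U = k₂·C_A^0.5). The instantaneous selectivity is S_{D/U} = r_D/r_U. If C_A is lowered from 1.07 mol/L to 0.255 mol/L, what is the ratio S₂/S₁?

0.238

S_{D/U} = (k₁/k₂)·C_A, so S₂/S₁ = (C_{A,2}/C_{A,1}).
= 0.255/1.07 = 0.238.
Selectivity toward D falls as C_A falls — high-concentration operation is favoured.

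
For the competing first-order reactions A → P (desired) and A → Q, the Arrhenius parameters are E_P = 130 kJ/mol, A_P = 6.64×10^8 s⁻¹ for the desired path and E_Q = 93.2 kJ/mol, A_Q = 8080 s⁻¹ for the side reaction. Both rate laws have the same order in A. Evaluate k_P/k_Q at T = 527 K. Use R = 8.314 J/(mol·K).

k_P/k_Q = (A_P/A_Q)·exp[−(E_P−E_Q)/(RT)] = (A_P/A_Q)·exp[(E_Q−E_P)/(RT)].
(E_Q−E_P)/(RT) = (93.2−130)×10³/(8.314×527) = -36800/4381 = -8.399.
k_P/k_Q = (6.64×10^8/8080)·exp(-8.399) = 82178 × 2.251×10^-4 = 18.5.

18.5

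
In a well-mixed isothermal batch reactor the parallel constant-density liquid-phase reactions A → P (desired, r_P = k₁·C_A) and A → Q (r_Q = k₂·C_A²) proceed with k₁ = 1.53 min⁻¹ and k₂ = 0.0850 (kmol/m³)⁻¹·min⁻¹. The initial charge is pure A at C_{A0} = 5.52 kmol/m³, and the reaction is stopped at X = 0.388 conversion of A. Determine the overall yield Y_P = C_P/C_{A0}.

C_A = C_{A0}(1−X) = 3.378 kmol/m³.
Along a PFR/batch, dC_P/dC_A = −r_P/(r_P+r_Q) = −k₁/(k₁+k₂·C_A).
Integrating from C_{A0} to C_A: C_P = (1.53/0.0850)·ln[(1.53+0.0850·5.52)/(1.53+0.0850·3.38)] = 18.00·ln(1.999/1.817) = 1.719 kmol/m³.
Y_P = C_P/C_{A0} = 1.719/5.52 = 0.311.

0.311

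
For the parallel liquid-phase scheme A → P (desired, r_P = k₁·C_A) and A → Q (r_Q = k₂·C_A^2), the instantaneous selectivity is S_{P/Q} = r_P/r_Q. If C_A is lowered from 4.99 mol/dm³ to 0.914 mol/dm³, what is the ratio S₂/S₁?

5.46

S_{P/Q} = (k₁/k₂)·C_A⁻¹, so S₂/S₁ = (C_{A,2}/C_{A,1})⁻¹.
= 4.99/0.914 = 5.46.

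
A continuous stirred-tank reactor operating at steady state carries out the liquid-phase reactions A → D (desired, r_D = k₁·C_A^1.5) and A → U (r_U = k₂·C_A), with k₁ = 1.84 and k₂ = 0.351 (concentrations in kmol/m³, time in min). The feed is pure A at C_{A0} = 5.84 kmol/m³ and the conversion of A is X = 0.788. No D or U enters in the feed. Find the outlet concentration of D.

3.93 kmol/m³

Exit C_A = C_{A0}(1−X) = 5.84×0.212 = 1.238 kmol/m³.
Rates in a CSTR are evaluated at the outlet concentration: r_D = 1.84×1.238^1.5 = 2.535, r_U = 0.351×1.238 = 0.4346.
Fraction of consumed A going to D: r_D/(r_D+r_U) = 0.8536.
C_D = 0.8536·C_{A0}·X = 0.8536×5.84×0.788 = 3.93 kmol/m³.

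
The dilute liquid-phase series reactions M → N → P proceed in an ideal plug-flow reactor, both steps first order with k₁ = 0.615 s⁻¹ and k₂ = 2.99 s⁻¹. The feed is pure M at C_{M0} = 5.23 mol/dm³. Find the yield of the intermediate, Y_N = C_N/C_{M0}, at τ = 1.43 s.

For first-order series with pure M initially, C_N(τ) = k₁C_{M0}/(k₂−k₁)·(e^(−k₁τ) − e^(−k₂τ)).
e^(−k₁τ) = e^(−0.615×1.43) = e^(−0.8794) = 0.4150; e^(−k₂τ) = e^(−4.276) = 0.01390.
C_N = 0.615×5.23/(2.99−0.615) × (0.4150−0.01390) = 1.354×0.4011 = 0.5432 mol/dm³.
Y_N = C_N/C_{M0} = 0.5432/5.23 = 0.104.

0.104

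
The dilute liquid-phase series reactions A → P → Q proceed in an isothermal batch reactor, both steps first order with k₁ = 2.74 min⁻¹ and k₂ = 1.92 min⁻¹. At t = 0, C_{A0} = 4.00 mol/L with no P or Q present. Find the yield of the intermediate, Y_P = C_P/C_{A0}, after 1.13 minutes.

0.231

Solving the coupled first-order balances gives C_P(t) = [k₁/(k₂−k₁)]·C_{A0}·(e^(−k₁t) − e^(−k₂t)).
e^(−k₁t) = e^(−2.74×1.13) = e^(−3.096) = 0.04522; e^(−k₂t) = e^(−2.170) = 0.1142.
C_P = 2.74×4.00/(1.92−2.74) × (0.04522−0.1142) = (-13.37)×(-0.06900) = 0.9223 mol/L.
Y_P = C_P/C_{A0} = 0.9223/4.00 = 0.231.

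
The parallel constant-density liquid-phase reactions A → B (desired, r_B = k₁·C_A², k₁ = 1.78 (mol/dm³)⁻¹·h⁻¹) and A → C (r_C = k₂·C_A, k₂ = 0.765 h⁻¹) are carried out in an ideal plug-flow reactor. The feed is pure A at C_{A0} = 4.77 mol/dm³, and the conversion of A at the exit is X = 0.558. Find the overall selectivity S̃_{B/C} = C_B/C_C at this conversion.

7.64

C_A = C_{A0}(1−X) = 2.108 mol/dm³.
Along a PFR/batch, dC_C/dC_A = −r_C/(r_B+r_C) = −k₂/(k₂+k₁·C_A).
Integrating from C_{A0} to C_A: C_C = (0.765/1.78)·ln[(0.765+1.78·4.77)/(0.765+1.78·2.11)] = 0.4298·ln(9.256/4.518) = 0.3082 mol/dm³.
Then C_B = (C_{A0}−C_A) − C_C = 2.662 − 0.3082 = 2.353 mol/dm³.
S̃_{B/C} = C_B/C_C = 2.353/0.3082 = 7.64.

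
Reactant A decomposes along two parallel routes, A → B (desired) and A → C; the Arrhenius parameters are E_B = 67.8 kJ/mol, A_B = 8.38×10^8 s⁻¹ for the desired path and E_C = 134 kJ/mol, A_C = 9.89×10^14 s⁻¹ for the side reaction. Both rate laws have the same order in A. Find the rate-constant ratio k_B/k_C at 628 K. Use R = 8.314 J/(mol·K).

0.272

k_B/k_C = (A_B/A_C)·exp[−(E_B−E_C)/(RT)] = (A_B/A_C)·exp[(E_C−E_B)/(RT)].
(E_C−E_B)/(RT) = (134−67.8)×10³/(8.314×628) = 66200/5221 = 12.68.
k_B/k_C = (8.38×10^8/9.89×10^14)·exp(12.68) = 8.473×10^-7 × 3.210×10^5 = 0.272.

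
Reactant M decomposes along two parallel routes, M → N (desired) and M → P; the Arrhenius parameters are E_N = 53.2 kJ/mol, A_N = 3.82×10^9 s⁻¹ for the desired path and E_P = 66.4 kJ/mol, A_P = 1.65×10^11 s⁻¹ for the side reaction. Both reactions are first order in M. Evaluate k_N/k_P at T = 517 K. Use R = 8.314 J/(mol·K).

With equal orders, S_{N/P} = k_N/k_P = (A_N/A_P)·exp[(E_P−E_N)/(RT)].
(E_P−E_N)/(RT) = (66.4−53.2)×10³/(8.314×517) = 13200/4298 = 3.071.
k_N/k_P = (3.82×10^9/1.65×10^11)·exp(3.071) = 0.02315 × 21.56 = 0.499.

0.499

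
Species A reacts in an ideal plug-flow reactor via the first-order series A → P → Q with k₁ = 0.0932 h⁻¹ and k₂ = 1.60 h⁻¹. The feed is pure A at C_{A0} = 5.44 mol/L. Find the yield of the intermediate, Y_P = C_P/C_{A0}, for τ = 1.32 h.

0.0472

For first-order series with pure A initially, C_P(τ) = k₁C_{A0}/(k₂−k₁)·(e^(−k₁τ) − e^(−k₂τ)).
e^(−k₁τ) = e^(−0.0932×1.32) = e^(−0.1230) = 0.8842; e^(−k₂τ) = e^(−2.112) = 0.1210.
C_P = 0.0932×5.44/(1.60−0.0932) × (0.8842−0.1210) = 0.3365×0.7632 = 0.2568 mol/L.
Y_P = C_P/C_{A0} = 0.2568/5.44 = 0.0472.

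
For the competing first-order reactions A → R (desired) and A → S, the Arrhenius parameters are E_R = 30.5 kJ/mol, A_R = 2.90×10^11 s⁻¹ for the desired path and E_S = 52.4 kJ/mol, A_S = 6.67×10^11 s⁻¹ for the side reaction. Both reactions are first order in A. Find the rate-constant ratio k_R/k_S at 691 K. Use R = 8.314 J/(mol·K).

With equal orders, S_{R/S} = k_R/k_S = (A_R/A_S)·exp[(E_S−E_R)/(RT)].
(E_S−E_R)/(RT) = (52.4−30.5)×10³/(8.314×691) = 21900/5745 = 3.812.
k_R/k_S = (2.90×10^11/6.67×10^11)·exp(3.812) = 0.4348 × 45.24 = 19.7.

19.7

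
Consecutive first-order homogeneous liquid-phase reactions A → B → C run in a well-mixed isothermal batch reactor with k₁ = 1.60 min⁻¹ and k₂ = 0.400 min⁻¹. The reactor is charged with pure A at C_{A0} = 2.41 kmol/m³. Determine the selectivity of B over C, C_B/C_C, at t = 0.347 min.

12.8

For first-order series with pure A initially, C_B(t) = k₁C_{A0}/(k₂−k₁)·(e^(−k₁t) − e^(−k₂t)).
e^(−k₁t) = e^(−1.60×0.347) = e^(−0.5552) = 0.5740; e^(−k₂t) = e^(−0.1388) = 0.8704.
C_B = 1.60×2.41/(0.400−1.60) × (0.5740−0.8704) = (-3.213)×(-0.2964) = 0.9526 kmol/m³.
C_A = C_{A0}e^(−k₁t) = 1.383 kmol/m³, so C_C = C_{A0}−C_A−C_B = 0.07419 kmol/m³; C_B/C_C = 12.8.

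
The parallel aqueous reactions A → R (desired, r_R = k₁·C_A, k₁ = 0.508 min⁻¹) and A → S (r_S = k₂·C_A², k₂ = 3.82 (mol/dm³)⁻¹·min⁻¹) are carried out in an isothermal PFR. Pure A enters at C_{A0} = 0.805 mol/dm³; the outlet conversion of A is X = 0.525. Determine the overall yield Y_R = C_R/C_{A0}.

0.0989

C_A = C_{A0}(1−X) = 0.3824 mol/dm³.
Along a PFR/batch, dC_R/dC_A = −r_R/(r_R+r_S) = −k₁/(k₁+k₂·C_A).
Integrating from C_{A0} to C_A: C_R = (0.508/3.82)·ln[(0.508+3.82·0.805)/(0.508+3.82·0.382)] = 0.1330·ln(3.583/1.969) = 0.07964 mol/dm³.
Y_R = C_R/C_{A0} = 0.07964/0.805 = 0.0989.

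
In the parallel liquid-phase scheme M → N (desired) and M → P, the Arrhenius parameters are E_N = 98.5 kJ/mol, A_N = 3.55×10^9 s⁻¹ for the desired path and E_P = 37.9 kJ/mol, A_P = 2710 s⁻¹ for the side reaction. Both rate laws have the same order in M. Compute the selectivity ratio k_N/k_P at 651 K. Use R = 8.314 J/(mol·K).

k_N/k_P = (A_N/A_P)·exp[−(E_N−E_P)/(RT)] = (A_N/A_P)·exp[(E_P−E_N)/(RT)].
(E_P−E_N)/(RT) = (37.9−98.5)×10³/(8.314×651) = -60600/5412 = -11.20.
k_N/k_P = (3.55×10^9/2710)·exp(-11.20) = 1.310×10^6 × 1.372×10^-5 = 18.0.

18.0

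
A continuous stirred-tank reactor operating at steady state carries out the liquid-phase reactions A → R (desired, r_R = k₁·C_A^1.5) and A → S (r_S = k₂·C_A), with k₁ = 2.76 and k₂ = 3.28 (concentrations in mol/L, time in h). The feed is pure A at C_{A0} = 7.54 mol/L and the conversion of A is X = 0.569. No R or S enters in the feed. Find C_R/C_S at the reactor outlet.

Exit C_A = C_{A0}(1−X) = 7.54×0.431 = 3.250 mol/L.
Rates in a CSTR are evaluated at the outlet concentration: r_R = 2.76×3.250^1.5 = 16.17, r_S = 3.28×3.250 = 10.66.
Overall selectivity = C_R/C_S = r_Rτ/(r_Sτ) = r_R/r_S = 1.52.

1.52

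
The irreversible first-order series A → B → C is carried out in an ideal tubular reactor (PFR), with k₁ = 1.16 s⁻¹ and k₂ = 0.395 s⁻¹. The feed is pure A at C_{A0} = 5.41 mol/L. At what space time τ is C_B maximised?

1.41 s

The intermediate peaks when r₁ = r₂, i.e. k₁e^(−k₁τ) = k₂e^(−k₂τ), giving τ_opt = ln(k₂/k₁)/(k₂−k₁).
= ln(0.395/1.16)/(0.395−1.16) = ln(0.3405)/-0.7650 = -1.077/-0.7650 = 1.41 s.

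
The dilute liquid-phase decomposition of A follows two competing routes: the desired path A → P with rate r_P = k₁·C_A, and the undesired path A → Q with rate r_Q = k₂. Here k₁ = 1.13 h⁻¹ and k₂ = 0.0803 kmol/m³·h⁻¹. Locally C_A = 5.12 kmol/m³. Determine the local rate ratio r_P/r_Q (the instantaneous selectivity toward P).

S_{P/Q} = r_P/r_Q = (k₁·C_A)/(k₂) = (k₁/k₂)·C_A.
= (1.13×5.120) / (0.0803) = 5.786/0.08030 = 72.0.

72.0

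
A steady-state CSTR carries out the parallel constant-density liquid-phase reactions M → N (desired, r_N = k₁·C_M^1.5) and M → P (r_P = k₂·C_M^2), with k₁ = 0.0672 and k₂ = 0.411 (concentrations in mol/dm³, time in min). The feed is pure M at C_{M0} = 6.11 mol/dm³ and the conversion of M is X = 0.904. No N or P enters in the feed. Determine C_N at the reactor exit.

0.972 mol/dm³

Exit C_M = C_{M0}(1−X) = 6.11×0.0960 = 0.5866 mol/dm³.
Rates in a CSTR are evaluated at the outlet concentration: r_N = 0.0672×0.5866^1.5 = 0.03019, r_P = 0.411×0.5866^2 = 0.1414.
Fraction of consumed M going to N: r_N/(r_N+r_P) = 0.1759.
C_N = 0.1759·C_{M0}·X = 0.1759×6.11×0.904 = 0.972 mol/dm³.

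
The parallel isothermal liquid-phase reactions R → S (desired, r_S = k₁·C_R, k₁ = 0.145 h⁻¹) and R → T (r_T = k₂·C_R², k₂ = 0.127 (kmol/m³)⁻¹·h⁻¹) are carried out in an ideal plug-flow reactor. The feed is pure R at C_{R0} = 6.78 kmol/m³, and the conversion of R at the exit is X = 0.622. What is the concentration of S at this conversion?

C_R = C_{R0}(1−X) = 2.563 kmol/m³.
Along a PFR/batch, dC_S/dC_R = −r_S/(r_S+r_T) = −k₁/(k₁+k₂·C_R).
Integrating from C_{R0} to C_R: C_S = (0.145/0.127)·ln[(0.145+0.127·6.78)/(0.145+0.127·2.56)] = 1.142·ln(1.006/0.4705) = 0.8678 kmol/m³.

0.868 kmol/m³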